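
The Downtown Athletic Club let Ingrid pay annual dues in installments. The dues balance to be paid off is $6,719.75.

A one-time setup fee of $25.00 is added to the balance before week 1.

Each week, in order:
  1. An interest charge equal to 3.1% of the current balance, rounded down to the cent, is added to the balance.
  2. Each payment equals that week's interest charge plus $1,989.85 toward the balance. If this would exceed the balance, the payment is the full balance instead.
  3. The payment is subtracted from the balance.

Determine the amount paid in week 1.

$2,198.93

Week 1: $6,744.75 +$209.08 interest = $6,953.83; pay $2,198.93 → $4,754.90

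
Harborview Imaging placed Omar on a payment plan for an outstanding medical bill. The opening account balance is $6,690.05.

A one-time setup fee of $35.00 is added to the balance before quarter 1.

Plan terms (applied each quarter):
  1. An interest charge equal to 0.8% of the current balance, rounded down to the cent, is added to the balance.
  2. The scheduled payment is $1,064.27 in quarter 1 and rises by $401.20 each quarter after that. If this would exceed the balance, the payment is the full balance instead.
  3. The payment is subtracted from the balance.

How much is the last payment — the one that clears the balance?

# | Opening | Interest | Payment | End bal
1 | $6,725.05 | $53.80 | $1,064.27 | $5,714.58
2 | $5,714.58 | $45.71 | $1,465.47 | $4,294.82
3 | $4,294.82 | $34.35 | $1,866.67 | $2,462.50
4 | $2,462.50 | $19.70 | $2,267.87 | $214.33
5 | $214.33 | $1.71 | $216.04 | $0.00

$216.04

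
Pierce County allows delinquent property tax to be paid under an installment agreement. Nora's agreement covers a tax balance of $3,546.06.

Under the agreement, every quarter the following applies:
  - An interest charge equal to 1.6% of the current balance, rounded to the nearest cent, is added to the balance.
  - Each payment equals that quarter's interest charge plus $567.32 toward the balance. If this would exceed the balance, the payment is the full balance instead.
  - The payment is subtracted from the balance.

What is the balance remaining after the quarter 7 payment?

$0.00

Quarter 1: $3,546.06 +$56.74 interest = $3,602.80; pay $624.06 → $2,978.74
Quarter 2: $2,978.74 +$47.66 interest = $3,026.40; pay $614.98 → $2,411.42
Quarter 3: $2,411.42 +$38.58 interest = $2,450.00; pay $605.90 → $1,844.10
Quarter 4: $1,844.10 +$29.51 interest = $1,873.61; pay $596.83 → $1,276.78
Quarter 5: $1,276.78 +$20.43 interest = $1,297.21; pay $587.75 → $709.46
Quarter 6: $709.46 +$11.35 interest = $720.81; pay $578.67 → $142.14
Quarter 7: $142.14 +$2.27 interest = $144.41; pay $144.41 → $0.00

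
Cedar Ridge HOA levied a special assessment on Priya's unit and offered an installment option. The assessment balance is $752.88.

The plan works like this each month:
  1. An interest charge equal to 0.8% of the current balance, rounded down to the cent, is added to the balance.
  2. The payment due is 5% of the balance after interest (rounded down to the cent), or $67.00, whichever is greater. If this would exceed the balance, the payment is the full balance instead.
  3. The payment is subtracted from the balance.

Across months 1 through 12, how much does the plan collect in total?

Month 1: opening $752.88; interest $6.02 → $758.90; payment $67.00; balance $691.90
Month 2: opening $691.90; interest $5.53 → $697.43; payment $67.00; balance $630.43
Month 3: opening $630.43; interest $5.04 → $635.47; payment $67.00; balance $568.47
Month 4: opening $568.47; interest $4.54 → $573.01; payment $67.00; balance $506.01
Month 5: opening $506.01; interest $4.04 → $510.05; payment $67.00; balance $443.05
Month 6: opening $443.05; interest $3.54 → $446.59; payment $67.00; balance $379.59
Month 7: opening $379.59; interest $3.03 → $382.62; payment $67.00; balance $315.62
Month 8: opening $315.62; interest $2.52 → $318.14; payment $67.00; balance $251.14
Month 9: opening $251.14; interest $2.00 → $253.14; payment $67.00; balance $186.14
Month 10: opening $186.14; interest $1.48 → $187.62; payment $67.00; balance $120.62
Month 11: opening $120.62; interest $0.96 → $121.58; payment $67.00; balance $54.58
Month 12: opening $54.58; interest $0.43 → $55.01; payment $55.01; balance $0.00
Total paid: $792.01

$792.01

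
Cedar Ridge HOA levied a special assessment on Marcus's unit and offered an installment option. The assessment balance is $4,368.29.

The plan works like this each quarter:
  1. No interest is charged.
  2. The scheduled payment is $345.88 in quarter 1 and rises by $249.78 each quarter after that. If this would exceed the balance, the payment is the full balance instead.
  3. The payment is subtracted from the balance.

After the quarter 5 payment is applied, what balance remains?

$141.09

Quarter 1: opening $4,368.29; payment $345.88; balance $4,022.41
Quarter 2: opening $4,022.41; payment $595.66; balance $3,426.75
Quarter 3: opening $3,426.75; payment $845.44; balance $2,581.31
Quarter 4: opening $2,581.31; payment $1,095.22; balance $1,486.09
Quarter 5: opening $1,486.09; payment $1,345.00; balance $141.09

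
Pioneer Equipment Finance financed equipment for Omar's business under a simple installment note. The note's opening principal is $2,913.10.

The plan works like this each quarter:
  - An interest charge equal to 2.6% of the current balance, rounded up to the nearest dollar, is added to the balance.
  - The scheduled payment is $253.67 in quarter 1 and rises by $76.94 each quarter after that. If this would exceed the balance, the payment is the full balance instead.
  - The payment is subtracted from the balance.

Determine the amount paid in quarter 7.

$597.98

Quarter 1: opening $2,913.10; interest $76.00 → $2,989.10; payment $253.67; balance $2,735.43
Quarter 2: opening $2,735.43; interest $72.00 → $2,807.43; payment $330.61; balance $2,476.82
Quarter 3: opening $2,476.82; interest $65.00 → $2,541.82; payment $407.55; balance $2,134.27
Quarter 4: opening $2,134.27; interest $56.00 → $2,190.27; payment $484.49; balance $1,705.78
Quarter 5: opening $1,705.78; interest $45.00 → $1,750.78; payment $561.43; balance $1,189.35
Quarter 6: opening $1,189.35; interest $31.00 → $1,220.35; payment $638.37; balance $581.98
Quarter 7: opening $581.98; interest $16.00 → $597.98; payment $597.98; balance $0.00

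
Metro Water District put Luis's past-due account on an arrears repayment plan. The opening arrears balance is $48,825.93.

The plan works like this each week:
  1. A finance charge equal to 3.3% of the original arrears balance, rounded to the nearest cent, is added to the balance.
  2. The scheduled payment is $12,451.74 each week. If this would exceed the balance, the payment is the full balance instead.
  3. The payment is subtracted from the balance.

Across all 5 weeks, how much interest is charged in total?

$8,056.30

Week 1: opening $48,825.93; interest $1,611.26 → $50,437.19; payment $12,451.74; balance $37,985.45
Week 2: opening $37,985.45; interest $1,611.26 → $39,596.71; payment $12,451.74; balance $27,144.97
Week 3: opening $27,144.97; interest $1,611.26 → $28,756.23; payment $12,451.74; balance $16,304.49
Week 4: opening $16,304.49; interest $1,611.26 → $17,915.75; payment $12,451.74; balance $5,464.01
Week 5: opening $5,464.01; interest $1,611.26 → $7,075.27; payment $7,075.27; balance $0.00
Total interest: $1,611.26 + $1,611.26 + $1,611.26 + $1,611.26 + $1,611.26 = $8,056.30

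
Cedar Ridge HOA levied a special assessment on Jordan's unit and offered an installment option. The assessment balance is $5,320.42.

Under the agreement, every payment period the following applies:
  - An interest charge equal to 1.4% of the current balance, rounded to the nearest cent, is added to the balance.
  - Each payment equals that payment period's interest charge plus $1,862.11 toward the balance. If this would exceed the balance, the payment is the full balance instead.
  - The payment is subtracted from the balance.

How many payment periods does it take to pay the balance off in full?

Payment period 1: opening $5,320.42; interest $74.49 → $5,394.91; payment $1,936.60; balance $3,458.31
Payment period 2: opening $3,458.31; interest $48.42 → $3,506.73; payment $1,910.53; balance $1,596.20
Payment period 3: opening $1,596.20; interest $22.35 → $1,618.55; payment $1,618.55; balance $0.00
Balance reaches $0.00 in payment period 3.

3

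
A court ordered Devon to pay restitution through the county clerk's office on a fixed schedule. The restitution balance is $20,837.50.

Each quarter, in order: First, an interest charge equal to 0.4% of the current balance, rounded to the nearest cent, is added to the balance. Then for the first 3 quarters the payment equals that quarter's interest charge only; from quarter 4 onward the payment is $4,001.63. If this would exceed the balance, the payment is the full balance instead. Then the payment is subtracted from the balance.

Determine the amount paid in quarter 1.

Quarter 1: $20,837.50 +$83.35 interest = $20,920.85; pay $83.35 → $20,837.50

$83.35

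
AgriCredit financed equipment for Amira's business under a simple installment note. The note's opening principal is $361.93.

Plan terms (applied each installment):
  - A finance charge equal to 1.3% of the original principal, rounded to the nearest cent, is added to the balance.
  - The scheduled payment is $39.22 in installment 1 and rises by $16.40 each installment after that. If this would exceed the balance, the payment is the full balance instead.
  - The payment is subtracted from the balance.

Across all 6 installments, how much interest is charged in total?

$28.26

Installment 1: opening $361.93; interest $4.71 → $366.64; payment $39.22; balance $327.42
Installment 2: opening $327.42; interest $4.71 → $332.13; payment $55.62; balance $276.51
Installment 3: opening $276.51; interest $4.71 → $281.22; payment $72.02; balance $209.20
Installment 4: opening $209.20; interest $4.71 → $213.91; payment $88.42; balance $125.49
Installment 5: opening $125.49; interest $4.71 → $130.20; payment $104.82; balance $25.38
Installment 6: opening $25.38; interest $4.71 → $30.09; payment $30.09; balance $0.00
Total interest: $4.71 + $4.71 + $4.71 + $4.71 + $4.71 + $4.71 = $28.26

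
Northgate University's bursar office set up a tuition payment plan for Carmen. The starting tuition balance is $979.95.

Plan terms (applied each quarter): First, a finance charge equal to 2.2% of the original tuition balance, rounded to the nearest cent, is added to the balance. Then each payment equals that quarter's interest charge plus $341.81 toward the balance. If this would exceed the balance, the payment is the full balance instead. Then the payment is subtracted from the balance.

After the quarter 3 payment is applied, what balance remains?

$0.00

Quarter 1: $979.95 +$21.56 interest = $1,001.51; pay $363.37 → $638.14
Quarter 2: $638.14 +$21.56 interest = $659.70; pay $363.37 → $296.33
Quarter 3: $296.33 +$21.56 interest = $317.89; pay $317.89 → $0.00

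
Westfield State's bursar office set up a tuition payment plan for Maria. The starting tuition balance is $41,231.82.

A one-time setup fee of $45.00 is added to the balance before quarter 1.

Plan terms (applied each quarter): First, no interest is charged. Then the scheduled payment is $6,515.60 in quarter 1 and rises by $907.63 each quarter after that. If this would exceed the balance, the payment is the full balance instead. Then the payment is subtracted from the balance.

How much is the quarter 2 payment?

# | Opening | Payment | End bal
1 | $41,276.82 | $6,515.60 | $34,761.22
2 | $34,761.22 | $7,423.23 | $27,337.99

$7,423.23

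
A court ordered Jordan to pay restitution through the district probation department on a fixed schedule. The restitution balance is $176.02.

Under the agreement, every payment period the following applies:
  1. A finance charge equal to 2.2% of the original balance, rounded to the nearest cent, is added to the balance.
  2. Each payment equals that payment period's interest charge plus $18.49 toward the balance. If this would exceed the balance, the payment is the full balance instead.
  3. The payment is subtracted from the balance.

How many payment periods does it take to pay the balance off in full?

Payment period 1: $176.02 +$3.87 interest = $179.89; pay $22.36 → $157.53
Payment period 2: $157.53 +$3.87 interest = $161.40; pay $22.36 → $139.04
Payment period 3: $139.04 +$3.87 interest = $142.91; pay $22.36 → $120.55
Payment period 4: $120.55 +$3.87 interest = $124.42; pay $22.36 → $102.06
Payment period 5: $102.06 +$3.87 interest = $105.93; pay $22.36 → $83.57
Payment period 6: $83.57 +$3.87 interest = $87.44; pay $22.36 → $65.08
Payment period 7: $65.08 +$3.87 interest = $68.95; pay $22.36 → $46.59
Payment period 8: $46.59 +$3.87 interest = $50.46; pay $22.36 → $28.10
Payment period 9: $28.10 +$3.87 interest = $31.97; pay $22.36 → $9.61
Payment period 10: $9.61 +$3.87 interest = $13.48; pay $13.48 → $0.00
Balance reaches $0.00 in payment period 10.

10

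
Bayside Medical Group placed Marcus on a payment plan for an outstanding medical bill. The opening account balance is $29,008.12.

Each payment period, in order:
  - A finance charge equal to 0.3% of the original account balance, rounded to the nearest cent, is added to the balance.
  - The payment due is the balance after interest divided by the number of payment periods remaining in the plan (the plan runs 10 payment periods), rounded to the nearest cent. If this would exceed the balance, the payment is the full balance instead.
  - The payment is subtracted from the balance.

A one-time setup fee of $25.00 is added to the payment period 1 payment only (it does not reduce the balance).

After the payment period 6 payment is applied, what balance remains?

Payment period 1: $29,008.12 +$87.02 interest = $29,095.14; pay $2,909.51 (+ $25.00 fee) → $26,185.63
Payment period 2: $26,185.63 +$87.02 interest = $26,272.65; pay $2,919.18 → $23,353.47
Payment period 3: $23,353.47 +$87.02 interest = $23,440.49; pay $2,930.06 → $20,510.43
Payment period 4: $20,510.43 +$87.02 interest = $20,597.45; pay $2,942.49 → $17,654.96
Payment period 5: $17,654.96 +$87.02 interest = $17,741.98; pay $2,957.00 → $14,784.98
Payment period 6: $14,784.98 +$87.02 interest = $14,872.00; pay $2,974.40 → $11,897.60

$11,897.60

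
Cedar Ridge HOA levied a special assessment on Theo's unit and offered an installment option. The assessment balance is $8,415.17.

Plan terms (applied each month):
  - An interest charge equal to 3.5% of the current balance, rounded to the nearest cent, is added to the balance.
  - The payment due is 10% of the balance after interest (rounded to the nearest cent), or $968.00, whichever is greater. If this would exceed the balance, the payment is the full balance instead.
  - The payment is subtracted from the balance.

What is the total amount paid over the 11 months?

Month 1: $8,415.17 +$294.53 interest = $8,709.70; pay $968.00 → $7,741.70
Month 2: $7,741.70 +$270.96 interest = $8,012.66; pay $968.00 → $7,044.66
Month 3: $7,044.66 +$246.56 interest = $7,291.22; pay $968.00 → $6,323.22
Month 4: $6,323.22 +$221.31 interest = $6,544.53; pay $968.00 → $5,576.53
Month 5: $5,576.53 +$195.18 interest = $5,771.71; pay $968.00 → $4,803.71
Month 6: $4,803.71 +$168.13 interest = $4,971.84; pay $968.00 → $4,003.84
Month 7: $4,003.84 +$140.13 interest = $4,143.97; pay $968.00 → $3,175.97
Month 8: $3,175.97 +$111.16 interest = $3,287.13; pay $968.00 → $2,319.13
Month 9: $2,319.13 +$81.17 interest = $2,400.30; pay $968.00 → $1,432.30
Month 10: $1,432.30 +$50.13 interest = $1,482.43; pay $968.00 → $514.43
Month 11: $514.43 +$18.01 interest = $532.44; pay $532.44 → $0.00
Total paid: $10,212.44

$10,212.44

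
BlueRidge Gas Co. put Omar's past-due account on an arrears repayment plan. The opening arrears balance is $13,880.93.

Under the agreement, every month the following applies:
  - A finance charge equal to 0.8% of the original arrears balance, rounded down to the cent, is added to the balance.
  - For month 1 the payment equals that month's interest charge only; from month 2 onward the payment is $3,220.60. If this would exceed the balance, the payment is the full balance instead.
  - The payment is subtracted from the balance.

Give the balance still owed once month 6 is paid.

Month 1: opening $13,880.93; interest $111.04 → $13,991.97; payment $111.04; balance $13,880.93
Month 2: opening $13,880.93; interest $111.04 → $13,991.97; payment $3,220.60; balance $10,771.37
Month 3: opening $10,771.37; interest $111.04 → $10,882.41; payment $3,220.60; balance $7,661.81
Month 4: opening $7,661.81; interest $111.04 → $7,772.85; payment $3,220.60; balance $4,552.25
Month 5: opening $4,552.25; interest $111.04 → $4,663.29; payment $3,220.60; balance $1,442.69
Month 6: opening $1,442.69; interest $111.04 → $1,553.73; payment $1,553.73; balance $0.00

$0.00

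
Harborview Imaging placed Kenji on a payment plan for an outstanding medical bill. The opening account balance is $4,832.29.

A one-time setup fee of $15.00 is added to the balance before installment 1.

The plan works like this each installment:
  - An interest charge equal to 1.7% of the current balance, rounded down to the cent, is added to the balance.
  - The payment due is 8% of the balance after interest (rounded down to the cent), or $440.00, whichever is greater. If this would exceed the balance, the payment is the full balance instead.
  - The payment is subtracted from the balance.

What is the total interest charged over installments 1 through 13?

# | Opening | Interest | Payment | End bal
1 | $4,847.29 | $82.40 | $440.00 | $4,489.69
2 | $4,489.69 | $76.32 | $440.00 | $4,126.01
3 | $4,126.01 | $70.14 | $440.00 | $3,756.15
4 | $3,756.15 | $63.85 | $440.00 | $3,380.00
5 | $3,380.00 | $57.46 | $440.00 | $2,997.46
6 | $2,997.46 | $50.95 | $440.00 | $2,608.41
7 | $2,608.41 | $44.34 | $440.00 | $2,212.75
8 | $2,212.75 | $37.61 | $440.00 | $1,810.36
9 | $1,810.36 | $30.77 | $440.00 | $1,401.13
10 | $1,401.13 | $23.81 | $440.00 | $984.94
11 | $984.94 | $16.74 | $440.00 | $561.68
12 | $561.68 | $9.54 | $440.00 | $131.22
13 | $131.22 | $2.23 | $133.45 | $0.00
Total interest: $82.40 + $76.32 + $70.14 + $63.85 + $57.46 + $50.95 + $44.34 + $37.61 + $30.77 + $23.81 + $16.74 + $9.54 + $2.23 = $566.16

$566.16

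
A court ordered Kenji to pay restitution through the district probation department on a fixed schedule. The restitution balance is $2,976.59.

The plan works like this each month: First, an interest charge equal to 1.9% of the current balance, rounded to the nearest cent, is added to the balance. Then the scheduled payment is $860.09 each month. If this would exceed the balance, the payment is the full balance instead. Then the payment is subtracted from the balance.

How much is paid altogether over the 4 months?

$3,110.05

Month 1: $2,976.59 +$56.56 interest = $3,033.15; pay $860.09 → $2,173.06
Month 2: $2,173.06 +$41.29 interest = $2,214.35; pay $860.09 → $1,354.26
Month 3: $1,354.26 +$25.73 interest = $1,379.99; pay $860.09 → $519.90
Month 4: $519.90 +$9.88 interest = $529.78; pay $529.78 → $0.00
Total paid: $3,110.05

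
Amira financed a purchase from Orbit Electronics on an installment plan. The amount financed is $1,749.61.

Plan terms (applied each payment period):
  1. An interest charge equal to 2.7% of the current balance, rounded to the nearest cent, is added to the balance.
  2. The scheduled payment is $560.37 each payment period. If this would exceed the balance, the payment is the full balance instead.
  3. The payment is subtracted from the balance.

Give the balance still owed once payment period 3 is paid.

# | Opening | Interest | Payment | End bal
1 | $1,749.61 | $47.24 | $560.37 | $1,236.48
2 | $1,236.48 | $33.38 | $560.37 | $709.49
3 | $709.49 | $19.16 | $560.37 | $168.28

$168.28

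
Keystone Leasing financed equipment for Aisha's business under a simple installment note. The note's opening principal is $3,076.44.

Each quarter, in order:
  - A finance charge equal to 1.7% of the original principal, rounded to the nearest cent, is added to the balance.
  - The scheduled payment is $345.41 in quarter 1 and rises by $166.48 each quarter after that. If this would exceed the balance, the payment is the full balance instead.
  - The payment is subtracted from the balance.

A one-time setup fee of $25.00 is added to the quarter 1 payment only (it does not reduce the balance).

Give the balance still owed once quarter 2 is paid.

# | Opening | Interest | Payment | Fee | End bal
1 | $3,076.44 | $52.30 | $345.41 | $25.00 | $2,783.33
2 | $2,783.33 | $52.30 | $511.89 | — | $2,323.74

$2,323.74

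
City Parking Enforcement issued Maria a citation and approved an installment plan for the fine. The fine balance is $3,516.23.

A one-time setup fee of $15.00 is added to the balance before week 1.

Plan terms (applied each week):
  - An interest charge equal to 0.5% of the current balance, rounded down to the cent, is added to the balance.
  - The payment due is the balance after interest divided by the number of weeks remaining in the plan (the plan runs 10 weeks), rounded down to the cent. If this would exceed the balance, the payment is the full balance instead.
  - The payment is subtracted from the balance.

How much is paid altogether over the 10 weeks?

Week 1: opening $3,531.23; interest $17.65 → $3,548.88; payment $354.88; balance $3,194.00
Week 2: opening $3,194.00; interest $15.97 → $3,209.97; payment $356.66; balance $2,853.31
Week 3: opening $2,853.31; interest $14.26 → $2,867.57; payment $358.44; balance $2,509.13
Week 4: opening $2,509.13; interest $12.54 → $2,521.67; payment $360.23; balance $2,161.44
Week 5: opening $2,161.44; interest $10.80 → $2,172.24; payment $362.04; balance $1,810.20
Week 6: opening $1,810.20; interest $9.05 → $1,819.25; payment $363.85; balance $1,455.40
Week 7: opening $1,455.40; interest $7.27 → $1,462.67; payment $365.66; balance $1,097.01
Week 8: opening $1,097.01; interest $5.48 → $1,102.49; payment $367.49; balance $735.00
Week 9: opening $735.00; interest $3.67 → $738.67; payment $369.33; balance $369.34
Week 10: opening $369.34; interest $1.84 → $371.18; payment $371.18; balance $0.00
Total paid: $3,629.76

$3,629.76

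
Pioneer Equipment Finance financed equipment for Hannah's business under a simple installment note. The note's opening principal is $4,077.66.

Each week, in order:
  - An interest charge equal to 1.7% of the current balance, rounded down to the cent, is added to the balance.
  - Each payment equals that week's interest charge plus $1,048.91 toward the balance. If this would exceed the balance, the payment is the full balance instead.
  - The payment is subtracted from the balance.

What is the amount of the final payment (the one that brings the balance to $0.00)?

$946.75

# | Opening | Interest | Payment | End bal
1 | $4,077.66 | $69.32 | $1,118.23 | $3,028.75
2 | $3,028.75 | $51.48 | $1,100.39 | $1,979.84
3 | $1,979.84 | $33.65 | $1,082.56 | $930.93
4 | $930.93 | $15.82 | $946.75 | $0.00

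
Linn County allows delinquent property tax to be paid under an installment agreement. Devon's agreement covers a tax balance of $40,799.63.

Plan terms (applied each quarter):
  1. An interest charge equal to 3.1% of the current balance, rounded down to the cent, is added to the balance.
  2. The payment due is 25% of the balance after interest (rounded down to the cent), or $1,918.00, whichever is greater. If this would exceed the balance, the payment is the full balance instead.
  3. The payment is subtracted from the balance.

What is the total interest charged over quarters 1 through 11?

# | Opening | Interest | Payment | End bal
1 | $40,799.63 | $1,264.78 | $10,516.10 | $31,548.31
2 | $31,548.31 | $977.99 | $8,131.57 | $24,394.73
3 | $24,394.73 | $756.23 | $6,287.74 | $18,863.22
4 | $18,863.22 | $584.75 | $4,861.99 | $14,585.98
5 | $14,585.98 | $452.16 | $3,759.53 | $11,278.61
6 | $11,278.61 | $349.63 | $2,907.06 | $8,721.18
7 | $8,721.18 | $270.35 | $2,247.88 | $6,743.65
8 | $6,743.65 | $209.05 | $1,918.00 | $5,034.70
9 | $5,034.70 | $156.07 | $1,918.00 | $3,272.77
10 | $3,272.77 | $101.45 | $1,918.00 | $1,456.22
11 | $1,456.22 | $45.14 | $1,501.36 | $0.00
Total interest: $1,264.78 + $977.99 + $756.23 + $584.75 + $452.16 + $349.63 + $270.35 + $209.05 + $156.07 + $101.45 + $45.14 = $5,167.60

$5,167.60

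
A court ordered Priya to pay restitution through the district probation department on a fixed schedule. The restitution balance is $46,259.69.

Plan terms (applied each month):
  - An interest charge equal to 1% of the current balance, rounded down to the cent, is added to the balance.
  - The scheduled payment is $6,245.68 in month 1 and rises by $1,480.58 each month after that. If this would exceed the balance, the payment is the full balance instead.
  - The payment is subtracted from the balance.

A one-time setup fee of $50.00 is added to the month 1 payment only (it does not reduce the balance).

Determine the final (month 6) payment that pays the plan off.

$1,823.58

Month 1: opening $46,259.69; interest $462.59 → $46,722.28; payment $6,245.68 (+ $50.00 fee); balance $40,476.60
Month 2: opening $40,476.60; interest $404.76 → $40,881.36; payment $7,726.26; balance $33,155.10
Month 3: opening $33,155.10; interest $331.55 → $33,486.65; payment $9,206.84; balance $24,279.81
Month 4: opening $24,279.81; interest $242.79 → $24,522.60; payment $10,687.42; balance $13,835.18
Month 5: opening $13,835.18; interest $138.35 → $13,973.53; payment $12,168.00; balance $1,805.53
Month 6: opening $1,805.53; interest $18.05 → $1,823.58; payment $1,823.58; balance $0.00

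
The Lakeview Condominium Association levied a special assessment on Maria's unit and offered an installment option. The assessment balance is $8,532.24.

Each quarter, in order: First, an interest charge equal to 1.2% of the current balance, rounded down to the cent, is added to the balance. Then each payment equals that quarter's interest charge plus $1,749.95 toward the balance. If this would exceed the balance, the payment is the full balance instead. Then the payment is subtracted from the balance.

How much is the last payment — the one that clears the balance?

$1,550.82

Quarter 1: $8,532.24 +$102.38 interest = $8,634.62; pay $1,852.33 → $6,782.29
Quarter 2: $6,782.29 +$81.38 interest = $6,863.67; pay $1,831.33 → $5,032.34
Quarter 3: $5,032.34 +$60.38 interest = $5,092.72; pay $1,810.33 → $3,282.39
Quarter 4: $3,282.39 +$39.38 interest = $3,321.77; pay $1,789.33 → $1,532.44
Quarter 5: $1,532.44 +$18.38 interest = $1,550.82; pay $1,550.82 → $0.00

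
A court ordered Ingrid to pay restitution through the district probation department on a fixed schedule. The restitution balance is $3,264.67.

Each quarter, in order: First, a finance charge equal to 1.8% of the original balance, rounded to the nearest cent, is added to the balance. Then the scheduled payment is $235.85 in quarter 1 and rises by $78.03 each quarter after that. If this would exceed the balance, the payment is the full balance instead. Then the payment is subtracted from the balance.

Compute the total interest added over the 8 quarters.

Quarter 1: opening $3,264.67; interest $58.76 → $3,323.43; payment $235.85; balance $3,087.58
Quarter 2: opening $3,087.58; interest $58.76 → $3,146.34; payment $313.88; balance $2,832.46
Quarter 3: opening $2,832.46; interest $58.76 → $2,891.22; payment $391.91; balance $2,499.31
Quarter 4: opening $2,499.31; interest $58.76 → $2,558.07; payment $469.94; balance $2,088.13
Quarter 5: opening $2,088.13; interest $58.76 → $2,146.89; payment $547.97; balance $1,598.92
Quarter 6: opening $1,598.92; interest $58.76 → $1,657.68; payment $626.00; balance $1,031.68
Quarter 7: opening $1,031.68; interest $58.76 → $1,090.44; payment $704.03; balance $386.41
Quarter 8: opening $386.41; interest $58.76 → $445.17; payment $445.17; balance $0.00
Total interest: $58.76 + $58.76 + $58.76 + $58.76 + $58.76 + $58.76 + $58.76 + $58.76 = $470.08

$470.08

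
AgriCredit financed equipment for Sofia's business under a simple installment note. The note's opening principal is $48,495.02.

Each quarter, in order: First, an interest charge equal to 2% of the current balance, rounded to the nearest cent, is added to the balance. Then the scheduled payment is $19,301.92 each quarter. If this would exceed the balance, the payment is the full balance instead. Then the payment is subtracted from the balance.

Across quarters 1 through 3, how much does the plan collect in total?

Quarter 1: opening $48,495.02; interest $969.90 → $49,464.92; payment $19,301.92; balance $30,163.00
Quarter 2: opening $30,163.00; interest $603.26 → $30,766.26; payment $19,301.92; balance $11,464.34
Quarter 3: opening $11,464.34; interest $229.29 → $11,693.63; payment $11,693.63; balance $0.00
Total paid: $50,297.47

$50,297.47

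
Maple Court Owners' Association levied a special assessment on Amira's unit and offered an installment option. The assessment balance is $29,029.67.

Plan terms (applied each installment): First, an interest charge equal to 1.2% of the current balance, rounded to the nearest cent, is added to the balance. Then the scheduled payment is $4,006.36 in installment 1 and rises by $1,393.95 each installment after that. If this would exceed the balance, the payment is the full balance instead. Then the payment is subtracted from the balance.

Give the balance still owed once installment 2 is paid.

$20,275.82

Installment 1: opening $29,029.67; interest $348.36 → $29,378.03; payment $4,006.36; balance $25,371.67
Installment 2: opening $25,371.67; interest $304.46 → $25,676.13; payment $5,400.31; balance $20,275.82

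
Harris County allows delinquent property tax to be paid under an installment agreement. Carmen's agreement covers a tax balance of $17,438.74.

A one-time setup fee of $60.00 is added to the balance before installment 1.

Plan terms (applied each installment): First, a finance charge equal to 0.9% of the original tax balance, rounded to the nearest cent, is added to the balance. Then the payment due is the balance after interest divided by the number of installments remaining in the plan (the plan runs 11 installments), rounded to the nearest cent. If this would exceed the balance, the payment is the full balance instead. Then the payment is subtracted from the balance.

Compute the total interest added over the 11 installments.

$1,726.45

Installment 1: $17,498.74 +$156.95 interest = $17,655.69; pay $1,605.06 → $16,050.63
Installment 2: $16,050.63 +$156.95 interest = $16,207.58; pay $1,620.76 → $14,586.82
Installment 3: $14,586.82 +$156.95 interest = $14,743.77; pay $1,638.20 → $13,105.57
Installment 4: $13,105.57 +$156.95 interest = $13,262.52; pay $1,657.82 → $11,604.70
Installment 5: $11,604.70 +$156.95 interest = $11,761.65; pay $1,680.24 → $10,081.41
Installment 6: $10,081.41 +$156.95 interest = $10,238.36; pay $1,706.39 → $8,531.97
Installment 7: $8,531.97 +$156.95 interest = $8,688.92; pay $1,737.78 → $6,951.14
Installment 8: $6,951.14 +$156.95 interest = $7,108.09; pay $1,777.02 → $5,331.07
Installment 9: $5,331.07 +$156.95 interest = $5,488.02; pay $1,829.34 → $3,658.68
Installment 10: $3,658.68 +$156.95 interest = $3,815.63; pay $1,907.82 → $1,907.81
Installment 11: $1,907.81 +$156.95 interest = $2,064.76; pay $2,064.76 → $0.00
Total interest: $156.95 + $156.95 + $156.95 + $156.95 + $156.95 + $156.95 + $156.95 + $156.95 + $156.95 + $156.95 + $156.95 = $1,726.45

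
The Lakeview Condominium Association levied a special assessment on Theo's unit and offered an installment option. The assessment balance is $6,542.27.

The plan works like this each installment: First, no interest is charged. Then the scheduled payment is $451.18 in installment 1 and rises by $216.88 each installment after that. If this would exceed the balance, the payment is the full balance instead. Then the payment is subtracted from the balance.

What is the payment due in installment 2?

$668.06

Installment 1: $6,542.27 − $451.18 → $6,091.09
Installment 2: $6,091.09 − $668.06 → $5,423.03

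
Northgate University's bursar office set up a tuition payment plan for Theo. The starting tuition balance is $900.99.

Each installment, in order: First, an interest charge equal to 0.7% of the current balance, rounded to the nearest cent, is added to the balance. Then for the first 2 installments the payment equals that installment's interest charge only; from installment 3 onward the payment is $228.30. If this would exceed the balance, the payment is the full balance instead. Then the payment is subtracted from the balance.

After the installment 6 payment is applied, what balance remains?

Installment 1: opening $900.99; interest $6.31 → $907.30; payment $6.31; balance $900.99
Installment 2: opening $900.99; interest $6.31 → $907.30; payment $6.31; balance $900.99
Installment 3: opening $900.99; interest $6.31 → $907.30; payment $228.30; balance $679.00
Installment 4: opening $679.00; interest $4.75 → $683.75; payment $228.30; balance $455.45
Installment 5: opening $455.45; interest $3.19 → $458.64; payment $228.30; balance $230.34
Installment 6: opening $230.34; interest $1.61 → $231.95; payment $228.30; balance $3.65

$3.65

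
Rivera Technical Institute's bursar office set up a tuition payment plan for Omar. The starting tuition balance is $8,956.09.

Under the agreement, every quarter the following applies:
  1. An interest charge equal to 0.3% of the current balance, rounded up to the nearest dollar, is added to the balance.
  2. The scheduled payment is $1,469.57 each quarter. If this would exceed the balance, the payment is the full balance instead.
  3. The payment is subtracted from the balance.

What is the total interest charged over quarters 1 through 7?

$100.00

Quarter 1: opening $8,956.09; interest $27.00 → $8,983.09; payment $1,469.57; balance $7,513.52
Quarter 2: opening $7,513.52; interest $23.00 → $7,536.52; payment $1,469.57; balance $6,066.95
Quarter 3: opening $6,066.95; interest $19.00 → $6,085.95; payment $1,469.57; balance $4,616.38
Quarter 4: opening $4,616.38; interest $14.00 → $4,630.38; payment $1,469.57; balance $3,160.81
Quarter 5: opening $3,160.81; interest $10.00 → $3,170.81; payment $1,469.57; balance $1,701.24
Quarter 6: opening $1,701.24; interest $6.00 → $1,707.24; payment $1,469.57; balance $237.67
Quarter 7: opening $237.67; interest $1.00 → $238.67; payment $238.67; balance $0.00
Total interest: $27.00 + $23.00 + $19.00 + $14.00 + $10.00 + $6.00 + $1.00 = $100.00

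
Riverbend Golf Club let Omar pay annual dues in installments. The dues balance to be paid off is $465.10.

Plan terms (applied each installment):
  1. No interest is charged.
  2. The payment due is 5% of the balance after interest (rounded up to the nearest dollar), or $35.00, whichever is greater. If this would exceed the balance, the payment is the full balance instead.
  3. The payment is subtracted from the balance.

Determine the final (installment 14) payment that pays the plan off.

$10.10

# | Opening | Payment | End bal
1 | $465.10 | $35.00 | $430.10
2 | $430.10 | $35.00 | $395.10
3 | $395.10 | $35.00 | $360.10
4 | $360.10 | $35.00 | $325.10
5 | $325.10 | $35.00 | $290.10
6 | $290.10 | $35.00 | $255.10
7 | $255.10 | $35.00 | $220.10
8 | $220.10 | $35.00 | $185.10
9 | $185.10 | $35.00 | $150.10
10 | $150.10 | $35.00 | $115.10
11 | $115.10 | $35.00 | $80.10
12 | $80.10 | $35.00 | $45.10
13 | $45.10 | $35.00 | $10.10
14 | $10.10 | $10.10 | $0.00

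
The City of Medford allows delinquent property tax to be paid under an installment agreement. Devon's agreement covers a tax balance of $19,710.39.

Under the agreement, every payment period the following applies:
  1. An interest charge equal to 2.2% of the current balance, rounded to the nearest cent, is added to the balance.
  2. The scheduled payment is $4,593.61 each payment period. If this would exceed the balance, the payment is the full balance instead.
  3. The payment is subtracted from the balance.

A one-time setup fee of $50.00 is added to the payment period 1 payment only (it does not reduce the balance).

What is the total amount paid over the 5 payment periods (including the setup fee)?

$20,992.99

Payment period 1: $19,710.39 +$433.63 interest = $20,144.02; pay $4,593.61 (+ $50.00 fee) → $15,550.41
Payment period 2: $15,550.41 +$342.11 interest = $15,892.52; pay $4,593.61 → $11,298.91
Payment period 3: $11,298.91 +$248.58 interest = $11,547.49; pay $4,593.61 → $6,953.88
Payment period 4: $6,953.88 +$152.99 interest = $7,106.87; pay $4,593.61 → $2,513.26
Payment period 5: $2,513.26 +$55.29 interest = $2,568.55; pay $2,568.55 → $0.00
Total paid: $20,992.99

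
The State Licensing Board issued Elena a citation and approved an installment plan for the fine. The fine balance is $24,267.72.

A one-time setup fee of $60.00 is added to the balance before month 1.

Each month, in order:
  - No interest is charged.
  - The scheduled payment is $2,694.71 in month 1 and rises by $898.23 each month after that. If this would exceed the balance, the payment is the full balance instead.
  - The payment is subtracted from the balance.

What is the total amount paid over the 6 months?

$24,327.72

Month 1: opening $24,327.72; payment $2,694.71; balance $21,633.01
Month 2: opening $21,633.01; payment $3,592.94; balance $18,040.07
Month 3: opening $18,040.07; payment $4,491.17; balance $13,548.90
Month 4: opening $13,548.90; payment $5,389.40; balance $8,159.50
Month 5: opening $8,159.50; payment $6,287.63; balance $1,871.87
Month 6: opening $1,871.87; payment $1,871.87; balance $0.00
Total paid: $24,327.72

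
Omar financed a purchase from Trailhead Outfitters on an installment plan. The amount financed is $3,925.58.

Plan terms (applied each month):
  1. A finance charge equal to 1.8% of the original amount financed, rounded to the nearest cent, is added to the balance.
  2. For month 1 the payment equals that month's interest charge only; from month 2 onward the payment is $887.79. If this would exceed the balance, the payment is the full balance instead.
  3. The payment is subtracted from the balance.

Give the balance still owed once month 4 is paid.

$1,474.19

Month 1: opening $3,925.58; interest $70.66 → $3,996.24; payment $70.66; balance $3,925.58
Month 2: opening $3,925.58; interest $70.66 → $3,996.24; payment $887.79; balance $3,108.45
Month 3: opening $3,108.45; interest $70.66 → $3,179.11; payment $887.79; balance $2,291.32
Month 4: opening $2,291.32; interest $70.66 → $2,361.98; payment $887.79; balance $1,474.19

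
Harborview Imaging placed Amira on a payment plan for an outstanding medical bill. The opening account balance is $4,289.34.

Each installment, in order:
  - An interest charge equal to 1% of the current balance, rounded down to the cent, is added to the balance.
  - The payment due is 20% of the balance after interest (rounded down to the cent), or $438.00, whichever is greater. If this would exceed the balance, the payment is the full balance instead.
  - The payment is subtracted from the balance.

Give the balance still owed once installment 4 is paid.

# | Opening | Interest | Payment | End bal
1 | $4,289.34 | $42.89 | $866.44 | $3,465.79
2 | $3,465.79 | $34.65 | $700.08 | $2,800.36
3 | $2,800.36 | $28.00 | $565.67 | $2,262.69
4 | $2,262.69 | $22.62 | $457.06 | $1,828.25

$1,828.25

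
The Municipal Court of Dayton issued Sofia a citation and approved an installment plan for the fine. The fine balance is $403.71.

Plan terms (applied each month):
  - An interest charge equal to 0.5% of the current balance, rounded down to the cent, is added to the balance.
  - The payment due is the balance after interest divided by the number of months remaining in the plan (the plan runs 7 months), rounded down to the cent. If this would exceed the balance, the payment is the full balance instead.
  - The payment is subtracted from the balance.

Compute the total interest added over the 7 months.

$8.12

# | Opening | Interest | Payment | End bal
1 | $403.71 | $2.01 | $57.96 | $347.76
2 | $347.76 | $1.73 | $58.24 | $291.25
3 | $291.25 | $1.45 | $58.54 | $234.16
4 | $234.16 | $1.17 | $58.83 | $176.50
5 | $176.50 | $0.88 | $59.12 | $118.26
6 | $118.26 | $0.59 | $59.42 | $59.43
7 | $59.43 | $0.29 | $59.72 | $0.00
Total interest: $2.01 + $1.73 + $1.45 + $1.17 + $0.88 + $0.59 + $0.29 = $8.12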